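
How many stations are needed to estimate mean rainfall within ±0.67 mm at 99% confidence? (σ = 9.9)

n = (z*σ/E)² = (2.576×9.9/0.67)² = 1448.8 → n = 1449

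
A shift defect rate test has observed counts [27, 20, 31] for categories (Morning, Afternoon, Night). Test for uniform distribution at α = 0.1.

Expected = 26 each. χ² = Σ(O-E)²/E = 2.385. df = 2, critical value = 4.605. Fail to reject H₀.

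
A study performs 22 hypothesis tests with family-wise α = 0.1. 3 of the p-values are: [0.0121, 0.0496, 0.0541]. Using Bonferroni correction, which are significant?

Bonferroni α = 0.1/22 = 0.00455. None of the given p-values are significant.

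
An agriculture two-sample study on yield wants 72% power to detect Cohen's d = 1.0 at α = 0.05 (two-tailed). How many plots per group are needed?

z_{α/2} = 1.96, z_β = Φ⁻¹(0.72) = 0.583. For large effect (d = 1.0): n per group = 2(z_{α/2} + z_β)²/d² = 2(1.96 + 0.583)²/1.0² = 12.9 → 13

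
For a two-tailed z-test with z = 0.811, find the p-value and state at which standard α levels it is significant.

p = 2·P(Z > |0.811|) = 2·(1 - Φ(0.811)) ≈ 0.4174. Not significant at any standard level.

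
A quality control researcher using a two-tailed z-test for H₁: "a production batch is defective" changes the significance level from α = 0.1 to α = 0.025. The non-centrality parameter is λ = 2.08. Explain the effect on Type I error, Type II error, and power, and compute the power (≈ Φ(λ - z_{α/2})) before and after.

Decreasing α from 0.1 to 0.025:
• Type I error rate decreases (α is the Type I rate by definition).
• Critical value moves from z_{α/2} = 1.645 to 2.241, so power = Φ(λ - z_{α/2}) goes from Φ(2.08 - 1.645) = 0.668 to Φ(2.08 - 2.241) = 0.436.
• Type II error rate β = 1 - power therefore increases (0.332 → 0.564).
Appropriate when false positives are costly — here, scrapping a good batch — wasted material and cost for no reason.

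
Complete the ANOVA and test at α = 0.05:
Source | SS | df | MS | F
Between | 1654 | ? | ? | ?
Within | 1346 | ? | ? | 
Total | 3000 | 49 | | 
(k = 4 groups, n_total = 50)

df_between = 3, df_within = 46. MS_between = 551.33, MS_within = 29.26. F = 18.842, F_crit ≈ 2.807. Reject H₀.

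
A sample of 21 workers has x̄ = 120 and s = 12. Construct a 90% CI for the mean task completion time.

CI = x̄ ± t*(s/√n) = 120 ± 1.725(12/√21) = (115.48, 124.52)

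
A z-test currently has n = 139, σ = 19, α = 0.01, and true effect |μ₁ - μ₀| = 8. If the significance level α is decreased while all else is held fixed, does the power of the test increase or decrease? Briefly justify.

Power decreases: a smaller α raises the critical value, so less of the H₁ sampling distribution falls in the rejection region.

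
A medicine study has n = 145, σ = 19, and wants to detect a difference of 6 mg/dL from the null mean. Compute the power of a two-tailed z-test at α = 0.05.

SE = σ/√n = 19/√145 = 1.578. Non-centrality λ = d/SE = 6/1.578 = 3.803. Power ≈ Φ(λ - z_{α/2}) = Φ(3.803 - 1.96) = Φ(1.843) = 0.967.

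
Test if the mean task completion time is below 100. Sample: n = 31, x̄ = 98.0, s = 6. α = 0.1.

t = (98.0 - 100)/(6/√31) = -1.856, df = 30. Critical t = -1.31. Reject H₀.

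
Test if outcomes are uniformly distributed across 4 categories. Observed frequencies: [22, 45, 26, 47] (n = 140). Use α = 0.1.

Expected = 35 each. χ² = Σ(O-E)²/E = 14.114. df = 3, critical value = 6.251. Reject H₀.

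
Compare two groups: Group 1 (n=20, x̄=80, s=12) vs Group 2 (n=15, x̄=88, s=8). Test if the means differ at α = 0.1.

Pooled sp = 10.49. t = -2.233, df = 33. Critical t = ±1.692. Reject H₀.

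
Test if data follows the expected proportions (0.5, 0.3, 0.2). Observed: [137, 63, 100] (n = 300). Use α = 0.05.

Expected: [150.0, 90.0, 60.0]. χ² = 35.893. df = 2, critical = 5.991. Reject H₀.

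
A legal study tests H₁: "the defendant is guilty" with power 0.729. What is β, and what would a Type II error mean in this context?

β = 1 - power = 1 - 0.729 = 0.271. A Type II error is failing to reject H₀ when H₀ is false (false negative) — here, failing to conclude that the defendant is guilty when in fact it is true. Consequence: acquitting a guilty person.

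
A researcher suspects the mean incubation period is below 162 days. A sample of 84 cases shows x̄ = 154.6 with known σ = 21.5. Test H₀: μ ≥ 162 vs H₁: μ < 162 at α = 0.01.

z = -3.155. Critical value: -2.33. Reject H₀.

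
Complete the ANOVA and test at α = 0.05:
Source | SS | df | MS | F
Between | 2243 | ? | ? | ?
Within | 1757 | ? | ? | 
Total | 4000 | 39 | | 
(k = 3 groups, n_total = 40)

df_between = 2, df_within = 37. MS_between = 1121.5, MS_within = 47.49. F = 23.617, F_crit ≈ 3.252. Reject H₀.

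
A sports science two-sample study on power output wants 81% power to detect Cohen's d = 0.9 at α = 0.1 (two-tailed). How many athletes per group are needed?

z_{α/2} = 1.645, z_β = Φ⁻¹(0.81) = 0.878. For large effect (d = 0.9): n per group = 2(z_{α/2} + z_β)²/d² = 2(1.645 + 0.878)²/0.9² = 15.7 → 16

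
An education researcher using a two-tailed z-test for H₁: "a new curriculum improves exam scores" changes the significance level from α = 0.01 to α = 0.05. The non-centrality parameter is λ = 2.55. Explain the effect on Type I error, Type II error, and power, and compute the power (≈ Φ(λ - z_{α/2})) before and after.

Increasing α from 0.01 to 0.05:
• Type I error rate increases (α is the Type I rate by definition).
• Critical value moves from z_{α/2} = 2.576 to 1.96, so power = Φ(λ - z_{α/2}) goes from Φ(2.55 - 2.576) = 0.49 to Φ(2.55 - 1.96) = 0.722.
• Type II error rate β = 1 - power therefore decreases (0.51 → 0.278).
Appropriate when false negatives are costly — here, keeping the old curriculum when the new one would have helped students.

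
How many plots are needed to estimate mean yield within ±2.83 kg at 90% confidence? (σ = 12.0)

n = (z*σ/E)² = (1.645×12.0/2.83)² = 48.7 → n = 49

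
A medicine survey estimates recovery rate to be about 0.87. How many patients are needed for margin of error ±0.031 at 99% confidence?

n = z²p(1-p)/E² = 2.576²×0.87×0.13/0.031² = 781.0 → n = 781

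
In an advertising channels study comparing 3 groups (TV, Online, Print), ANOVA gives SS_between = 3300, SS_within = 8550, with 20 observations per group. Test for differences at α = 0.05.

df_between = 2, df_within = 57. F = MS_between/MS_within = 1650.0/150.0 = 11.0. F_crit ≈ 3.159. Reject H₀. At least one mean differs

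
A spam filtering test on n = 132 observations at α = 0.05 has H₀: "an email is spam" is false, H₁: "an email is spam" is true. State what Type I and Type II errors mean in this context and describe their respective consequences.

Type I (false positive): concluding that an email is spam when it is not — a legitimate email is sent to the spam folder and the user misses it. Type II (false negative): failing to conclude that an email is spam when it is — a spam email lands in the inbox. Which is costlier depends on domain priorities and is a judgement call rather than a statistical fact.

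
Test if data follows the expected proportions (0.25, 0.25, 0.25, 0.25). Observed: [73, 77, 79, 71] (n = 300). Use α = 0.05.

Expected: [75.0, 75.0, 75.0, 75.0]. χ² = 0.533. df = 3, critical = 7.815. Fail to reject H₀.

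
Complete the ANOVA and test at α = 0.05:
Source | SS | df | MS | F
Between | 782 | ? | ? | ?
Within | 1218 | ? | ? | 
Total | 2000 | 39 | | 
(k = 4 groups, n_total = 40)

df_between = 3, df_within = 36. MS_between = 260.67, MS_within = 33.83. F = 7.704, F_crit ≈ 2.866. Reject H₀.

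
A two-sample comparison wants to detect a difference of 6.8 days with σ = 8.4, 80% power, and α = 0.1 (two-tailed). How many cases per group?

n per group = 2(z_α/2 + z_β)²σ²/d² = 2×(1.645 + 0.84)²×8.4²/6.8² = 18.8 → n = 19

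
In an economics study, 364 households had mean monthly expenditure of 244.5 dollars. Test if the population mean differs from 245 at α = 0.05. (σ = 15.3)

z = (x̄ - μ₀)/(σ/√n) = (244.5 - 245)/(15.3/√364) = -0.623. Critical value: ±1.96. Since |-0.623| ≤ 1.96, Fail to reject H₀.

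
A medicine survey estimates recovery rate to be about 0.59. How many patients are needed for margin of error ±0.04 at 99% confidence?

n = z²p(1-p)/E² = 2.576²×0.59×0.41/0.04² = 1003.2 → n = 1004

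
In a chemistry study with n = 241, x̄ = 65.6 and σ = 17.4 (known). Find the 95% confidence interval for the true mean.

CI = x̄ ± z*(σ/√n) = 65.6 ± 1.96(17.4/√241) = 65.6 ± 2.2 = (63.4, 67.8)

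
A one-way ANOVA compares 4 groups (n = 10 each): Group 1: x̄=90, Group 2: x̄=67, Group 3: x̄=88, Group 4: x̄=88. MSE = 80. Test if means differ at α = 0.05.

Grand mean = 83.25. SS_between = 3547.5, MS_between = 1182.5. F = 14.781, F_crit ≈ 2.866. Reject H₀.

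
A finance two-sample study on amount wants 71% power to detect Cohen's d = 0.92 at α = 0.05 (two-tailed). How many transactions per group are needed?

z_{α/2} = 1.96, z_β = Φ⁻¹(0.71) = 0.553. For large effect (d = 0.92): n per group = 2(z_{α/2} + z_β)²/d² = 2(1.96 + 0.553)²/0.92² = 14.9 → 15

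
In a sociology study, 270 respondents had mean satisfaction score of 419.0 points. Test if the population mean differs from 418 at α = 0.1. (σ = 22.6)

z = (x̄ - μ₀)/(σ/√n) = (419.0 - 418)/(22.6/√270) = 0.727. Critical value: ±1.645. Since |0.727| ≤ 1.645, Fail to reject H₀.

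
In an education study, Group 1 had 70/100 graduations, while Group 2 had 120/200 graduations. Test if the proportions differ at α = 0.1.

p̂₁ = 0.7, p̂₂ = 0.6, pooled p̂ = 0.633. z = 1.694. Critical: ±1.645. Reject H₀.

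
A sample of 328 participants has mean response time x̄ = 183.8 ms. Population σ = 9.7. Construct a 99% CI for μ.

CI = x̄ ± z*(σ/√n) = 183.8 ± 2.576(9.7/√328) = 183.8 ± 1.38 = (182.42, 185.18)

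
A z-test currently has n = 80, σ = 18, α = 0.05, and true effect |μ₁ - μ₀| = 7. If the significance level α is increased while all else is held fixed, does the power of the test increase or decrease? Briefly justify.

Power increases: a larger α lowers the critical value, so more of the H₁ sampling distribution falls in the rejection region.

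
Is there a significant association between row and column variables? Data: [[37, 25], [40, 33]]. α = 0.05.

χ² = 0.326. df = 1, critical = 3.841. Fail to reject H₀. No evidence of dependence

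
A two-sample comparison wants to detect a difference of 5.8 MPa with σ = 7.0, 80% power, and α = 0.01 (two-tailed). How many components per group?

n per group = 2(z_α/2 + z_β)²σ²/d² = 2×(2.576 + 0.84)²×7.0²/5.8² = 34.0 → n = 34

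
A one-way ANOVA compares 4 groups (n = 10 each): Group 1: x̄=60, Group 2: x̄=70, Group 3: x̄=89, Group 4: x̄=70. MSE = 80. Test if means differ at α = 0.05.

Grand mean = 72.25. SS_between = 4407.5, MS_between = 1469.17. F = 18.365, F_crit ≈ 2.866. Reject H₀.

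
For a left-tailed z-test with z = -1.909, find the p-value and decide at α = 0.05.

p = P(Z < -1.909) = Φ(-1.909) ≈ 0.0281. Since p < 0.05, reject H₀ (significant) at α = 0.05.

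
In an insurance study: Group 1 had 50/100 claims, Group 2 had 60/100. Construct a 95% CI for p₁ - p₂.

p̂₁ = 0.5, p̂₂ = 0.6. Difference = -0.1. CI = (-0.237, 0.037)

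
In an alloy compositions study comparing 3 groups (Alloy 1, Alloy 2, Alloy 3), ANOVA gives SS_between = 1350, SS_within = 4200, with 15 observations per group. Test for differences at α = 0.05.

df_between = 2, df_within = 42. F = MS_between/MS_within = 675.0/100.0 = 6.75. F_crit ≈ 3.22. Reject H₀. At least one mean differs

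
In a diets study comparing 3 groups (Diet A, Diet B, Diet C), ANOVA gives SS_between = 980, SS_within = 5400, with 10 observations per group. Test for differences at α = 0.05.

df_between = 2, df_within = 27. F = MS_between/MS_within = 490.0/200.0 = 2.45. F_crit ≈ 3.354. Fail to reject H₀.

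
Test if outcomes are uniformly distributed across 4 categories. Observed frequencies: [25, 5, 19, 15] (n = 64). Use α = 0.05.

Expected = 16 each. χ² = Σ(O-E)²/E = 13.25. df = 3, critical value = 7.815. Reject H₀.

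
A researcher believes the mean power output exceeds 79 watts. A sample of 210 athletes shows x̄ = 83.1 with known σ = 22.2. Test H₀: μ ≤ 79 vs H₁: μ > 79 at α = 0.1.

z = 2.676. Critical value: 1.28. Reject H₀.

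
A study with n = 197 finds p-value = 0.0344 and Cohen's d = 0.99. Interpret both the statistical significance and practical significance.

Statistically significant (p = 0.0344 < 0.05). Cohen's d = 0.99 indicates a large effect size. Both statistical and practical significance should be considered.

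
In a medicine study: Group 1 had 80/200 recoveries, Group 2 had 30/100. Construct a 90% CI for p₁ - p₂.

p̂₁ = 0.4, p̂₂ = 0.3. Difference = 0.1. CI = (0.006, 0.194)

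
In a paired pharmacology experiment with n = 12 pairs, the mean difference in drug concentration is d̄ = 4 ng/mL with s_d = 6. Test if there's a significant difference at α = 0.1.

t = d̄/(s_d/√n) = 4/(6/√12) = 2.309. df = 11, critical t = ±1.796. Reject H₀.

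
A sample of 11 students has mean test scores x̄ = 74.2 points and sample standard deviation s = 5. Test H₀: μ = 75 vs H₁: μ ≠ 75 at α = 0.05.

t = (x̄ - μ₀)/(s/√n) = (74.2 - 75)/(5/√11) = -0.531. df = 10, critical t = ±2.228. Fail to reject H₀.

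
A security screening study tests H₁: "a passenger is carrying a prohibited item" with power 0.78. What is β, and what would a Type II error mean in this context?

β = 1 - power = 1 - 0.78 = 0.22. A Type II error is failing to reject H₀ when H₀ is false (false negative) — here, failing to conclude that a passenger is carrying a prohibited item when in fact it is true. Consequence: letting a prohibited item through — security breach.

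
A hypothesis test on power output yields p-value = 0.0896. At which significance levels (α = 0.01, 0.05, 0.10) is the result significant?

p = 0.0896. Significant at: α = 0.1.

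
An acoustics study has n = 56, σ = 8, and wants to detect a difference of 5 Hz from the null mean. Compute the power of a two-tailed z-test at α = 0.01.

SE = σ/√n = 8/√56 = 1.069. Non-centrality λ = d/SE = 5/1.069 = 4.677. Power ≈ Φ(λ - z_{α/2}) = Φ(4.677 - 2.576) = Φ(2.101) = 0.982.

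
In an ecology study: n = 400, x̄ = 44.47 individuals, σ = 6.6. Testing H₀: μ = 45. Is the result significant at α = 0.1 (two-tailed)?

z = (44.47 - 45)/(6.6/√400) = -1.606. Since |z| ≤ 1.645, not significant at α = 0.1.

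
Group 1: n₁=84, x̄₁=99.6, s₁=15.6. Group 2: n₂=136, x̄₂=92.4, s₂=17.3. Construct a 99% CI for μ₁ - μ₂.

Difference = 7.2. SE = √(15.6²/84 + 17.3²/136) = 2.258. CI = (1.38, 13.02)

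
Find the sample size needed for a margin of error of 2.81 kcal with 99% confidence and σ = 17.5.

n = (z*σ/E)² = (2.576×17.5/2.81)² = 257.4 → n = 258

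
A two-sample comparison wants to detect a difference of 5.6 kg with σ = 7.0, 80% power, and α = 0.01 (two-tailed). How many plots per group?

n per group = 2(z_α/2 + z_β)²σ²/d² = 2×(2.576 + 0.84)²×7.0²/5.6² = 36.5 → n = 37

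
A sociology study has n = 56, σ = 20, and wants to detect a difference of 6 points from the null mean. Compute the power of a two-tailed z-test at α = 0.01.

SE = σ/√n = 20/√56 = 2.673. Non-centrality λ = d/SE = 6/2.673 = 2.245. Power ≈ Φ(λ - z_{α/2}) = Φ(2.245 - 2.576) = Φ(-0.331) = 0.37.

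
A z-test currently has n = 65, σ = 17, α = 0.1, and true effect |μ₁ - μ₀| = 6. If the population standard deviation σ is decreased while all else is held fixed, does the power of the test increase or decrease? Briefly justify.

Power increases: a smaller σ shrinks the standard error σ/√n, moving the sampling distribution under H₁ further from the critical value.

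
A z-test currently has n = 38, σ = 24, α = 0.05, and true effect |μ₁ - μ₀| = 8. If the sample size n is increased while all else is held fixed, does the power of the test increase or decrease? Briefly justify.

Power increases: a larger n shrinks the standard error σ/√n, moving the sampling distribution under H₁ further from the critical value.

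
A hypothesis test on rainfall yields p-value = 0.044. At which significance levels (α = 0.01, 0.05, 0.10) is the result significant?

p = 0.044. Significant at: α = 0.05, 0.1.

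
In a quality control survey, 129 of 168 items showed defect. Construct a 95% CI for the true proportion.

p̂ = 0.768. CI = p̂ ± z*√(p̂(1-p̂)/n) = (0.704, 0.832)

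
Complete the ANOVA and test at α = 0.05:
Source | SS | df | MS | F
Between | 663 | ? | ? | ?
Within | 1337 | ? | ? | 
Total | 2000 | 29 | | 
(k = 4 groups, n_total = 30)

df_between = 3, df_within = 26. MS_between = 221.0, MS_within = 51.42. F = 4.298, F_crit ≈ 2.975. Reject H₀.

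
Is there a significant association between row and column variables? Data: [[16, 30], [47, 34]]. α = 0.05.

χ² = 6.34. df = 1, critical = 3.841. Reject H₀. Variables are dependent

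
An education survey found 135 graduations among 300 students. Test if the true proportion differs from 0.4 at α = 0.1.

p̂ = 0.45, p₀ = 0.4. z = (p̂ - p₀)/√(p₀(1-p₀)/n) = 1.768. Critical: ±1.645. Reject H₀.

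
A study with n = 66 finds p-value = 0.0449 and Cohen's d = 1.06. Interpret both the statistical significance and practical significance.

Statistically significant (p = 0.0449 < 0.05). Cohen's d = 1.06 indicates a large effect size. Both statistical and practical significance should be considered.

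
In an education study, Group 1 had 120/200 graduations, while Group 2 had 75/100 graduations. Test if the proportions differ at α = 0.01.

p̂₁ = 0.6, p̂₂ = 0.75, pooled p̂ = 0.65. z = -2.568. Critical: ±2.576. Fail to reject H₀.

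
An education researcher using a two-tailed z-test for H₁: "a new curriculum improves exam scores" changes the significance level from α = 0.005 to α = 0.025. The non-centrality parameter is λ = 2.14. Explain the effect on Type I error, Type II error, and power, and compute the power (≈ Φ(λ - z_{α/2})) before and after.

Increasing α from 0.005 to 0.025:
• Type I error rate increases (α is the Type I rate by definition).
• Critical value moves from z_{α/2} = 2.807 to 2.241, so power = Φ(λ - z_{α/2}) goes from Φ(2.14 - 2.807) = 0.252 to Φ(2.14 - 2.241) = 0.46.
• Type II error rate β = 1 - power therefore decreases (0.748 → 0.54).
Appropriate when false negatives are costly — here, keeping the old curriculum when the new one would have helped students.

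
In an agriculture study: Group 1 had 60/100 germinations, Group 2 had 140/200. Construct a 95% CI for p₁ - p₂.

p̂₁ = 0.6, p̂₂ = 0.7. Difference = -0.1. CI = (-0.215, 0.015)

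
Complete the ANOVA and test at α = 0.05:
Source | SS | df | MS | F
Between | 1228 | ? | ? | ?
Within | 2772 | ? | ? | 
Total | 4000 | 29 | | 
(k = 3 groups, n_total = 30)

df_between = 2, df_within = 27. MS_between = 614.0, MS_within = 102.67. F = 5.981, F_crit ≈ 3.354. Reject H₀.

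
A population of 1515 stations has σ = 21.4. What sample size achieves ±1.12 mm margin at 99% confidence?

Without FPC: n₀ = (2.576×21.4/1.12)² = 2422.608. With FPC: n = n₀N/(n₀+N-1) = 932.3 → n = 933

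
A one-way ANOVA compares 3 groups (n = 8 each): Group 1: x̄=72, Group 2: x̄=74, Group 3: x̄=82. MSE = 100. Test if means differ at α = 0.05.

Grand mean = 76.0. SS_between = 448.0, MS_between = 224.0. F = 2.24, F_crit ≈ 3.467. Fail to reject H₀.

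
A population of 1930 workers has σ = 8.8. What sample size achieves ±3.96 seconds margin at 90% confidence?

Without FPC: n₀ = (1.645×8.8/3.96)² = 13.363. With FPC: n = n₀N/(n₀+N-1) = 13.3 → n = 14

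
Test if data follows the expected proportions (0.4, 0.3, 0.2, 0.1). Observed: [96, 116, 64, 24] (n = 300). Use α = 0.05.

Expected: [120.0, 90.0, 60.0, 30.0]. χ² = 13.778. df = 3, critical = 7.815. Reject H₀.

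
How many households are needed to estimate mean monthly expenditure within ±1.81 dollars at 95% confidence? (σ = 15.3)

n = (z*σ/E)² = (1.96×15.3/1.81)² = 274.5 → n = 275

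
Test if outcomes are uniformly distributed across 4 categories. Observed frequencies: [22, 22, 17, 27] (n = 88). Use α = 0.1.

Expected = 22 each. χ² = Σ(O-E)²/E = 2.273. df = 3, critical value = 6.251. Fail to reject H₀.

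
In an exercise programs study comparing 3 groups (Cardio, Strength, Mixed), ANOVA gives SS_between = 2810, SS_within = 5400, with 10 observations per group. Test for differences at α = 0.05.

df_between = 2, df_within = 27. F = MS_between/MS_within = 1405.0/200.0 = 7.025. F_crit ≈ 3.354. Reject H₀. At least one mean differs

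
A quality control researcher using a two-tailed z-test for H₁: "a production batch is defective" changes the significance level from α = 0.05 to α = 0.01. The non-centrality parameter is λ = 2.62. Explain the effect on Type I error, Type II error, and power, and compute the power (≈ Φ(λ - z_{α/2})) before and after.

Decreasing α from 0.05 to 0.01:
• Type I error rate decreases (α is the Type I rate by definition).
• Critical value moves from z_{α/2} = 1.96 to 2.576, so power = Φ(λ - z_{α/2}) goes from Φ(2.62 - 1.96) = 0.745 to Φ(2.62 - 2.576) = 0.518.
• Type II error rate β = 1 - power therefore increases (0.255 → 0.482).
Appropriate when false positives are costly — here, scrapping a good batch — wasted material and cost for no reason.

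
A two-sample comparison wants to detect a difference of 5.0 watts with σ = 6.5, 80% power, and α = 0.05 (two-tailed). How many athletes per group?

n per group = 2(z_α/2 + z_β)²σ²/d² = 2×(1.96 + 0.84)²×6.5²/5.0² = 26.5 → n = 27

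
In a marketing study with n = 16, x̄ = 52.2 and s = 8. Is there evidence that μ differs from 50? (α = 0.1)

t = (x̄ - μ₀)/(s/√n) = (52.2 - 50)/(8/√16) = 1.1. df = 15, critical t = ±1.753. Fail to reject H₀.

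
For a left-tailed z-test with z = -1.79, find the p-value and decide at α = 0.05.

p = P(Z < -1.79) = Φ(-1.79) ≈ 0.0367. Since p < 0.05, reject H₀ (significant) at α = 0.05.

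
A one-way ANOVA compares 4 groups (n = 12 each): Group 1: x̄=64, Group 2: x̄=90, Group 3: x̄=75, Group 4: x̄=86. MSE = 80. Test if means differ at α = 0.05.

Grand mean = 78.75. SS_between = 4929.0, MS_between = 1643.0. F = 20.538, F_crit ≈ 2.816. Reject H₀.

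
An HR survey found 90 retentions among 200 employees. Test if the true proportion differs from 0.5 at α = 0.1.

p̂ = 0.45, p₀ = 0.5. z = (p̂ - p₀)/√(p₀(1-p₀)/n) = -1.414. Critical: ±1.645. Fail to reject H₀.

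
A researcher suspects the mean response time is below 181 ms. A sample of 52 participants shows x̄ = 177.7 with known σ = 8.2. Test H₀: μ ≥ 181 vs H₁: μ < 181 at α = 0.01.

z = -2.902. Critical value: -2.33. Reject H₀.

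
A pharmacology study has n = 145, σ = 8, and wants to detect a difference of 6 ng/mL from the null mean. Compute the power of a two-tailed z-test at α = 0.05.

SE = σ/√n = 8/√145 = 0.664. Non-centrality λ = d/SE = 6/0.664 = 9.031. Power ≈ Φ(λ - z_{α/2}) = Φ(9.031 - 1.96) = Φ(7.071) = 1.0.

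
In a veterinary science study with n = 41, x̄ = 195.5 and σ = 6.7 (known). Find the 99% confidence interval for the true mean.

CI = x̄ ± z*(σ/√n) = 195.5 ± 2.576(6.7/√41) = 195.5 ± 2.7 = (192.8, 198.2)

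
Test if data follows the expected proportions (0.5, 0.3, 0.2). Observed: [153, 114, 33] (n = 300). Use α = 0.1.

Expected: [150.0, 90.0, 60.0]. χ² = 18.61. df = 2, critical = 4.605. Reject H₀.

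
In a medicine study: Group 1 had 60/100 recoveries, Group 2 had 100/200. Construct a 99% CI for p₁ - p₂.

p̂₁ = 0.6, p̂₂ = 0.5. Difference = 0.1. CI = (-0.056, 0.256)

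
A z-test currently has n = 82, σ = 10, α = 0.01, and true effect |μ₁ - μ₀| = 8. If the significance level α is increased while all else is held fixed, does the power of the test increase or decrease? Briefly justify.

Power increases: a larger α lowers the critical value, so more of the H₁ sampling distribution falls in the rejection region.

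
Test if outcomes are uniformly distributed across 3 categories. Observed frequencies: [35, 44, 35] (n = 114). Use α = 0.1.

Expected = 38 each. χ² = Σ(O-E)²/E = 1.421. df = 2, critical value = 4.605. Fail to reject H₀.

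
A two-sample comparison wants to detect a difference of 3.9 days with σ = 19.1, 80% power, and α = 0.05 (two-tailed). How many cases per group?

n per group = 2(z_α/2 + z_β)²σ²/d² = 2×(1.96 + 0.84)²×19.1²/3.9² = 376.1 → n = 377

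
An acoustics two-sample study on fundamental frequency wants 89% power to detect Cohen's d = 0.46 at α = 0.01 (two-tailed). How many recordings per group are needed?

z_{α/2} = 2.576, z_β = Φ⁻¹(0.89) = 1.227. For small effect (d = 0.46): n per group = 2(z_{α/2} + z_β)²/d² = 2(2.576 + 1.227)²/0.46² = 136.7 → 137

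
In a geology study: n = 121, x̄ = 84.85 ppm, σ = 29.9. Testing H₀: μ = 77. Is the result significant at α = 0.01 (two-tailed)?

z = (84.85 - 77)/(29.9/√121) = 2.888. Since |z| > 2.576, significant at α = 0.01.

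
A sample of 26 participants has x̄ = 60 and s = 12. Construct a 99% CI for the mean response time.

CI = x̄ ± t*(s/√n) = 60 ± 2.787(12/√26) = (53.44, 66.56)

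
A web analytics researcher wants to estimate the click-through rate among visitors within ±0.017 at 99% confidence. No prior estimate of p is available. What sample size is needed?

Conservative approach: use p = 0.5 (maximizes p(1-p) = 0.25). n = z²(0.25)/E² = 2.576²×0.25/0.017² = 5740.3 → n = 5741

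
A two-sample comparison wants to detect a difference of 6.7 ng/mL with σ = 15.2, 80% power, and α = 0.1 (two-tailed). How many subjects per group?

n per group = 2(z_α/2 + z_β)²σ²/d² = 2×(1.645 + 0.84)²×15.2²/6.7² = 63.6 → n = 64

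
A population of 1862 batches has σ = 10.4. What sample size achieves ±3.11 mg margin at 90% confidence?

Without FPC: n₀ = (1.645×10.4/3.11)² = 30.261. With FPC: n = n₀N/(n₀+N-1) = 29.8 → n = 30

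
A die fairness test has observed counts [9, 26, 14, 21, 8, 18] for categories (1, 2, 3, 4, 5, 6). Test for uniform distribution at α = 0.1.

Expected = 16 each. χ² = Σ(O-E)²/E = 15.375. df = 5, critical value = 9.236. Reject H₀.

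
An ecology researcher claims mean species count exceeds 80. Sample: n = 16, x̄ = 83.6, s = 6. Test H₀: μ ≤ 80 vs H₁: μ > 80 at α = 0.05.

t = (83.6 - 80)/(6/√16) = 2.4, df = 15. Critical t = 1.753. Reject H₀.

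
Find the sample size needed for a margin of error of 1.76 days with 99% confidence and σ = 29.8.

n = (z*σ/E)² = (2.576×29.8/1.76)² = 1902.4 → n = 1903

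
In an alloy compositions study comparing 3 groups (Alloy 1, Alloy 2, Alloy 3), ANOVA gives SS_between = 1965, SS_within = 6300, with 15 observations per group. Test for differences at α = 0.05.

df_between = 2, df_within = 42. F = MS_between/MS_within = 982.5/150.0 = 6.55. F_crit ≈ 3.22. Reject H₀. At least one mean differs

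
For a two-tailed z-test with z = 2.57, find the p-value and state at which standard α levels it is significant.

p = 2·P(Z > |2.57|) = 2·(1 - Φ(2.57)) ≈ 0.0102. Significant at α = 0.1; Significant at α = 0.05.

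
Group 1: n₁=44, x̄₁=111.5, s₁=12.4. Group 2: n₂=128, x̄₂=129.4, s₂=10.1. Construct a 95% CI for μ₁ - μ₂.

Difference = -17.9. SE = √(12.4²/44 + 10.1²/128) = 2.072. CI = (-21.96, -13.84)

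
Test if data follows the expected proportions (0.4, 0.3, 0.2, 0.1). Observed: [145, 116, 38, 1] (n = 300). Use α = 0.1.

Expected: [120.0, 90.0, 60.0, 30.0]. χ² = 48.819. df = 3, critical = 6.251. Reject H₀.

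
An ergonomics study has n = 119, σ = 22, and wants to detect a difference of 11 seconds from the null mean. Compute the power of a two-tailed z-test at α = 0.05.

SE = σ/√n = 22/√119 = 2.017. Non-centrality λ = d/SE = 11/2.017 = 5.454. Power ≈ Φ(λ - z_{α/2}) = Φ(5.454 - 1.96) = Φ(3.494) = 1.0.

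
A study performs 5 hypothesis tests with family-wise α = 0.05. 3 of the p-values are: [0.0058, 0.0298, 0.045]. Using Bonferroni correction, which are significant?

Bonferroni α = 0.05/5 = 0.01. Significant p-values: [0.0058]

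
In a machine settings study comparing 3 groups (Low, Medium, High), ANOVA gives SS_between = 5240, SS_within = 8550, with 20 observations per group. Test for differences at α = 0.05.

df_between = 2, df_within = 57. F = MS_between/MS_within = 2620.0/150.0 = 17.467. F_crit ≈ 3.159. Reject H₀. At least one mean differs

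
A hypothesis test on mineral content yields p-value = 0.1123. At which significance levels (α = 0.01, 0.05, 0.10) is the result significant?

p = 0.1123. Not significant at any of the given levels.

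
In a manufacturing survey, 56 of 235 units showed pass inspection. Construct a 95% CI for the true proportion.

p̂ = 0.238. CI = p̂ ± z*√(p̂(1-p̂)/n) = (0.184, 0.293)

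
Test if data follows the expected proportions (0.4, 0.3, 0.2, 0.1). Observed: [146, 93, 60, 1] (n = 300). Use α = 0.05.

Expected: [120.0, 90.0, 60.0, 30.0]. χ² = 33.767. df = 3, critical = 7.815. Reject H₀.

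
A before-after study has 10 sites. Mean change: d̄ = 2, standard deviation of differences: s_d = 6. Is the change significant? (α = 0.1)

t = d̄/(s_d/√n) = 2/(6/√10) = 1.054. df = 9, critical t = ±1.833. Fail to reject H₀.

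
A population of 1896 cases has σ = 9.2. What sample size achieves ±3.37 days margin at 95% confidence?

Without FPC: n₀ = (1.96×9.2/3.37)² = 28.63. With FPC: n = n₀N/(n₀+N-1) = 28.2 → n = 29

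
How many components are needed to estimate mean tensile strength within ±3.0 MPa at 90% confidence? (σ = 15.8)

n = (z*σ/E)² = (1.645×15.8/3.0)² = 75.1 → n = 76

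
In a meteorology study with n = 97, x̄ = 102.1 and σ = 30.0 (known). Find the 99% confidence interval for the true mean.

CI = x̄ ± z*(σ/√n) = 102.1 ± 2.576(30.0/√97) = 102.1 ± 7.85 = (94.25, 109.95)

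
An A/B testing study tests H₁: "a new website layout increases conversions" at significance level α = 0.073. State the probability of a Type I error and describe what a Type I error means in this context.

P(Type I error) = α = 0.073. A Type I error is rejecting H₀ when H₀ is actually true (false positive) — here, concluding that a new website layout increases conversions when in fact this is not the case. Consequence: rolling out a layout that doesn't actually help — wasted engineering effort.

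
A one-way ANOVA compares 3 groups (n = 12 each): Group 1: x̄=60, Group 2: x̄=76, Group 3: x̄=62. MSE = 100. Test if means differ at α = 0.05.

Grand mean = 66.0. SS_between = 1824.0, MS_between = 912.0. F = 9.12, F_crit ≈ 3.285. Reject H₀.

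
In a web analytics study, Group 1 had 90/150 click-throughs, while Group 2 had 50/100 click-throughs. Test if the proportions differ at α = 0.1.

p̂₁ = 0.6, p̂₂ = 0.5, pooled p̂ = 0.56. z = 1.56. Critical: ±1.645. Fail to reject H₀.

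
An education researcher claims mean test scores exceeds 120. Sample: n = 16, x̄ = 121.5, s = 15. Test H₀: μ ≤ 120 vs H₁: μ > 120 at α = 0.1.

t = (121.5 - 120)/(15/√16) = 0.4, df = 15. Critical t = 1.341. Fail to reject H₀.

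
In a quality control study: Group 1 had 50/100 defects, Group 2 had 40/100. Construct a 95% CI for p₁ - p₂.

p̂₁ = 0.5, p̂₂ = 0.4. Difference = 0.1. CI = (-0.037, 0.237)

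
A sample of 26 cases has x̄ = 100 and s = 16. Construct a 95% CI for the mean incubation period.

CI = x̄ ± t*(s/√n) = 100 ± 2.06(16/√26) = (93.54, 106.46)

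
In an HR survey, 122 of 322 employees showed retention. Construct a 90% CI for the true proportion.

p̂ = 0.379. CI = p̂ ± z*√(p̂(1-p̂)/n) = (0.334, 0.423)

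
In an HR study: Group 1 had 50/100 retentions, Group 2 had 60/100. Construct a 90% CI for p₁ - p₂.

p̂₁ = 0.5, p̂₂ = 0.6. Difference = -0.1. CI = (-0.215, 0.015)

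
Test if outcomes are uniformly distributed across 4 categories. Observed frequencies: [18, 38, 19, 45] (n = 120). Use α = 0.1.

Expected = 30 each. χ² = Σ(O-E)²/E = 18.467. df = 3, critical value = 6.251. Reject H₀.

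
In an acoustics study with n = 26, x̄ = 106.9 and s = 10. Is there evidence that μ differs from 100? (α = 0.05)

t = (x̄ - μ₀)/(s/√n) = (106.9 - 100)/(10/√26) = 3.518. df = 25, critical t = ±2.06. Reject H₀.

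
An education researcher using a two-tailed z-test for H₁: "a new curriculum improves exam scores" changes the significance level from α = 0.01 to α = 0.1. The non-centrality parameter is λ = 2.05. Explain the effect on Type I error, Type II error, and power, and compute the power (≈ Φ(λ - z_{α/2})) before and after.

Increasing α from 0.01 to 0.1:
• Type I error rate increases (α is the Type I rate by definition).
• Critical value moves from z_{α/2} = 2.576 to 1.645, so power = Φ(λ - z_{α/2}) goes from Φ(2.05 - 2.576) = 0.299 to Φ(2.05 - 1.645) = 0.657.
• Type II error rate β = 1 - power therefore decreases (0.701 → 0.343).
Appropriate when false negatives are costly — here, keeping the old curriculum when the new one would have helped students.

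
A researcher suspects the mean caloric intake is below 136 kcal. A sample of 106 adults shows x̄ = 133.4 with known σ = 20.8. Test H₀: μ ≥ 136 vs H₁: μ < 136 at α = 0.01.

z = -1.287. Critical value: -2.33. Fail to reject H₀.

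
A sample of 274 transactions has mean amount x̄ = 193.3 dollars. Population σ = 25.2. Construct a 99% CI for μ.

CI = x̄ ± z*(σ/√n) = 193.3 ± 2.576(25.2/√274) = 193.3 ± 3.92 = (189.38, 197.22)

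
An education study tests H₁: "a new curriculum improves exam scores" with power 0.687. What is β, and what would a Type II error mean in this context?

β = 1 - power = 1 - 0.687 = 0.313. A Type II error is failing to reject H₀ when H₀ is false (false negative) — here, failing to conclude that a new curriculum improves exam scores when in fact it is true. Consequence: keeping the old curriculum when the new one would have helped students.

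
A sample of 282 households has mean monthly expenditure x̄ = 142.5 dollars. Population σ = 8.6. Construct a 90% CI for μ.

CI = x̄ ± z*(σ/√n) = 142.5 ± 1.645(8.6/√282) = 142.5 ± 0.84 = (141.66, 143.34)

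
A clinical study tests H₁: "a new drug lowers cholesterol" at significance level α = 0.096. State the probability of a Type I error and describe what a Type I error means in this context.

P(Type I error) = α = 0.096. A Type I error is rejecting H₀ when H₀ is actually true (false positive) — here, concluding that a new drug lowers cholesterol when in fact this is not the case. Consequence: approving an ineffective drug — patients take a useless medication and may skip effective alternatives.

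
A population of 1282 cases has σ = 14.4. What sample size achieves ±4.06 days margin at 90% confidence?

Without FPC: n₀ = (1.645×14.4/4.06)² = 34.041. With FPC: n = n₀N/(n₀+N-1) = 33.2 → n = 34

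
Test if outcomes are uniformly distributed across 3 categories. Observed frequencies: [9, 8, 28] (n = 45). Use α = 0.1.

Expected = 15 each. χ² = Σ(O-E)²/E = 16.933. df = 2, critical value = 4.605. Reject H₀.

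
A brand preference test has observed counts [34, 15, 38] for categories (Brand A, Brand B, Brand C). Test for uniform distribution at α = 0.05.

Expected = 29 each. χ² = Σ(O-E)²/E = 10.414. df = 2, critical value = 5.991. Reject H₀.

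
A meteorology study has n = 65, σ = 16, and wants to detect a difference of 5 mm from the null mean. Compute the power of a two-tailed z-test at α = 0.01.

SE = σ/√n = 16/√65 = 1.985. Non-centrality λ = d/SE = 5/1.985 = 2.519. Power ≈ Φ(λ - z_{α/2}) = Φ(2.519 - 2.576) = Φ(-0.057) = 0.477.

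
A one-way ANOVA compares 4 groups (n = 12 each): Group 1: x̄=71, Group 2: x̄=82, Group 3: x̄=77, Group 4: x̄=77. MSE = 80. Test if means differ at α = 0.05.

Grand mean = 76.75. SS_between = 729.0, MS_between = 243.0. F = 3.038, F_crit ≈ 2.816. Reject H₀.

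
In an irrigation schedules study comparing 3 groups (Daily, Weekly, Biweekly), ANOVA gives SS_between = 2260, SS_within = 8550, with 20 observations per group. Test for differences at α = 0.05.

df_between = 2, df_within = 57. F = MS_between/MS_within = 1130.0/150.0 = 7.533. F_crit ≈ 3.159. Reject H₀. At least one mean differs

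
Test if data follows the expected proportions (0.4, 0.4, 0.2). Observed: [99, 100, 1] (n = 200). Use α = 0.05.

Expected: [80.0, 80.0, 40.0]. χ² = 47.538. df = 2, critical = 5.991. Reject H₀.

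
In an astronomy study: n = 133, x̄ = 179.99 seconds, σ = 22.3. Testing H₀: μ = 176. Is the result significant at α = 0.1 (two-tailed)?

z = (179.99 - 176)/(22.3/√133) = 2.063. Since |z| > 1.645, significant at α = 0.1.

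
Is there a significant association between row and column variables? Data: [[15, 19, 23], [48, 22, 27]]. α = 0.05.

χ² = 7.974. df = 2, critical = 5.991. Reject H₀. Variables are dependent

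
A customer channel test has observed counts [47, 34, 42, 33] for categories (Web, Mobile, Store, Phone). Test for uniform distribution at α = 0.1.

Expected = 39 each. χ² = Σ(O-E)²/E = 3.436. df = 3, critical value = 6.251. Fail to reject H₀.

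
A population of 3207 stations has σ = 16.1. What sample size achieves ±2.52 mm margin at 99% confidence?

Without FPC: n₀ = (2.576×16.1/2.52)² = 270.858. With FPC: n = n₀N/(n₀+N-1) = 249.8 → n = 250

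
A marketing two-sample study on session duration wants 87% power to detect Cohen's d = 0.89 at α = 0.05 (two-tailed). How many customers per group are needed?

z_{α/2} = 1.96, z_β = Φ⁻¹(0.87) = 1.126. For large effect (d = 0.89): n per group = 2(z_{α/2} + z_β)²/d² = 2(1.96 + 1.126)²/0.89² = 24.05 → 25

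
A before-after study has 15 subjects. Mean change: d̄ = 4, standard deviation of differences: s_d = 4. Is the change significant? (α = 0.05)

t = d̄/(s_d/√n) = 4/(4/√15) = 3.873. df = 14, critical t = ±2.145. Reject H₀.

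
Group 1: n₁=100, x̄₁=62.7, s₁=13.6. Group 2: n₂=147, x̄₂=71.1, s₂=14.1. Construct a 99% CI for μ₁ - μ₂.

Difference = -8.4. SE = √(13.6²/100 + 14.1²/147) = 1.789. CI = (-13.01, -3.79)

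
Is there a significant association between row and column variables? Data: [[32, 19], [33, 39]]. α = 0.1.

χ² = 3.426. df = 1, critical = 2.706. Reject H₀. Variables are dependent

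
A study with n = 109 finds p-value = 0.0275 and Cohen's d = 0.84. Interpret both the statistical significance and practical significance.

Statistically significant (p = 0.0275 < 0.05). Cohen's d = 0.84 indicates a large effect size. Both statistical and practical significance should be considered.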